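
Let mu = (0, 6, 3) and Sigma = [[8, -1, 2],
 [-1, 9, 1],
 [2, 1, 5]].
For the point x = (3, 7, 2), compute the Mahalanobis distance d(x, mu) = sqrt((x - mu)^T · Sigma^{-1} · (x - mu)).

Step 1 — centre the observation: (x - mu) = (3, 1, -1).

Step 2 — invert Sigma (cofactor / det for 3×3, or solve directly):
  Sigma^{-1} = [[0.1433, 0.0228, -0.0619],
 [0.0228, 0.1173, -0.0326],
 [-0.0619, -0.0326, 0.2313]].

Step 3 — form the quadratic (x - mu)^T · Sigma^{-1} · (x - mu):
  Sigma^{-1} · (x - mu) = (0.5147, 0.2182, -0.4495).
  (x - mu)^T · [Sigma^{-1} · (x - mu)] = (3)·(0.5147) + (1)·(0.2182) + (-1)·(-0.4495) = 2.2117.

Step 4 — take square root: d = √(2.2117) ≈ 1.4872.

d(x, mu) = √(2.2117) ≈ 1.4872


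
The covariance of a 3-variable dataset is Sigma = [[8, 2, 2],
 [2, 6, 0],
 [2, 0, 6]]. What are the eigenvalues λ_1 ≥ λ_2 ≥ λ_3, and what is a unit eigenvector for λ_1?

Step 1 — characteristic polynomial p(λ) = det(λI - Sigma) = λ³ - tr·λ² + c_1·λ - det, where tr = trace, c_1 = sum of the principal 2×2 minors, det = det(Sigma):
  tr = 8 + 6 + 6 = 20,
  c_1 = (8·6 - (2)²) + (8·6 - (2)²) + (6·6 - (0)²) = 44 + 44 + 36 = 124,
  det = 8·(6·6 - (0)²) - (2)·((2)·6 - (0)·(2)) + (2)·((2)·(0) - 6·(2)) = 8·(36) - (2)·(12) + (2)·(-12) = 240.
  So p(λ) = λ³ - 20λ² + 124λ - 240.
Step 2 — look for an integer root (rational root theorem: any rational root is an integer divisor of 240). Testing λ = 4:
  p(4) = 64 - 320 + 496 - 240 = 0  ✓
  Dividing out (λ - 4): p(λ) = (λ - 4)(λ² - 16λ + 60).
Step 3 — remaining eigenvalues from the quadratic λ² - 16λ + 60 = 0:
  Δ = 16² - 4·60 = 256 - 240 = 16,  λ = (16 ± √16)/2 = (16 ± 4)/2 = 10 or 6.
  Sorted: λ_1 = 10,  λ_2 = 6,  λ_3 = 4  (check: sum = 20 = tr ✓).

Step 4 — unit eigenvector for λ_1 = 10: v spans the null space of (Sigma - λ_1 I), whose rows are
  r_1 = (-2, 2, 2),  r_2 = (2, -4, 0),  r_3 = (2, 0, -4).
  v is orthogonal to every row, so take v ∝ r_1 × r_2 = ((2)·(0) - (2)·(-4), (2)·(2) - (-2)·(0), (-2)·(-4) - (2)·(2)) = (8, 4, 4).
  Rescale (divide by 4): u = (2, 1, 1).
  ||u|| = √((2)² + (1)² + (1)²) = √(6) ≈ 2.4495,  v_1 = u/||u|| ≈ (0.8165, 0.4082, 0.4082) (||v_1|| = 1).

λ_1 = 10,  λ_2 = 6,  λ_3 = 4;  v_1 ≈ (0.8165, 0.4082, 0.4082)


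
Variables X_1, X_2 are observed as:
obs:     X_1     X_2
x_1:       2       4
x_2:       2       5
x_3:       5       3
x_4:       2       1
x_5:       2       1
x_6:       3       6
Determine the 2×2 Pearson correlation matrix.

Step 1 — column means:
  mean(X_1) = (2 + 2 + 5 + 2 + 2 + 3) / 6 = 16/6 = 2.6667
  mean(X_2) = (4 + 5 + 3 + 1 + 1 + 6) / 6 = 20/6 = 3.3333

Step 2 — sample variances and covariances s[i,j] = (1/(n-1)) · Σ_k (x_{k,i} - mean_i) · (x_{k,j} - mean_j), with n-1 = 5:
  s[X_1,X_1] = ((-0.6667)·(-0.6667) + (-0.6667)·(-0.6667) + (2.3333)·(2.3333) + (-0.6667)·(-0.6667) + (-0.6667)·(-0.6667) + (0.3333)·(0.3333)) / 5 = 7.3333/5 = 1.4667
  s[X_1,X_2] = ((-0.6667)·(0.6667) + (-0.6667)·(1.6667) + (2.3333)·(-0.3333) + (-0.6667)·(-2.3333) + (-0.6667)·(-2.3333) + (0.3333)·(2.6667)) / 5 = 1.6667/5 = 0.3333
  s[X_2,X_2] = ((0.6667)·(0.6667) + (1.6667)·(1.6667) + (-0.3333)·(-0.3333) + (-2.3333)·(-2.3333) + (-2.3333)·(-2.3333) + (2.6667)·(2.6667)) / 5 = 21.3333/5 = 4.2667
  Sample standard deviations s_i = √(s[i,i]):
  s(X_1) = √(1.4667) = 1.2111
  s(X_2) = √(4.2667) = 2.0656

Step 3 — r_{ij} = s_{ij} / (s_i · s_j):
  r[X_1,X_1] = 1 (diagonal).
  r[X_1,X_2] = 0.3333 / (1.2111 · 2.0656) = 0.3333 / 2.5016 = 0.1333
  r[X_2,X_2] = 1 (diagonal).

R is symmetric with unit diagonal. Assembling:

R = [[1, 0.1333],
 [0.1333, 1]]


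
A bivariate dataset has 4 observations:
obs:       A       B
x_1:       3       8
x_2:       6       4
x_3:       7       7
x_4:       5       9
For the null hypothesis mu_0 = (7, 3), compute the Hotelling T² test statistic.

Step 1 — sample mean vector:
  mean(A) = (3 + 6 + 7 + 5) / 4 = 21/4 = 5.25
  mean(B) = (8 + 4 + 7 + 9) / 4 = 28/4 = 7
  x̄ = (5.25, 7),  deviation x̄ - mu_0 = (5.25, 7) - (7, 3) = (-1.75, 4).

Step 2 — sample covariance matrix, S[i,j] = (1/(n-1)) · Σ_k (x_{k,i} - mean_i) · (x_{k,j} - mean_j), divisor n-1 = 3:
  S[A,A] = ((-2.25)·(-2.25) + (0.75)·(0.75) + (1.75)·(1.75) + (-0.25)·(-0.25)) / 3 = 8.75/3 = 2.9167
  S[A,B] = ((-2.25)·(1) + (0.75)·(-3) + (1.75)·(0) + (-0.25)·(2)) / 3 = -5/3 = -1.6667
  S[B,B] = ((1)·(1) + (-3)·(-3) + (0)·(0) + (2)·(2)) / 3 = 14/3 = 4.6667
  S = [[2.9167, -1.6667],
 [-1.6667, 4.6667]].

Step 3 — invert S. det(S) = 2.9167·4.6667 - (-1.6667)² = 10.8333.
  S^{-1} = (1/det) · [[d, -b], [-b, a]] = [[0.4308, 0.1538],
 [0.1538, 0.2692]].

Step 4 — quadratic form (x̄ - mu_0)^T · S^{-1} · (x̄ - mu_0):
  S^{-1} · (x̄ - mu_0) = (-0.1385, 0.8077),
  (x̄ - mu_0)^T · [...] = (-1.75)·(-0.1385) + (4)·(0.8077) = 3.4731.

Step 5 — scale by n: T² = 4 · 3.4731 = 13.8923.

T² ≈ 13.8923


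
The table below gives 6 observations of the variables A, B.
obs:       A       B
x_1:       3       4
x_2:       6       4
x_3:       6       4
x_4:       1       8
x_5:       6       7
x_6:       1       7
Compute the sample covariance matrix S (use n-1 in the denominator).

Step 1 — column means:
  mean(A) = (3 + 6 + 6 + 1 + 6 + 1) / 6 = 23/6 = 3.8333
  mean(B) = (4 + 4 + 4 + 8 + 7 + 7) / 6 = 34/6 = 5.6667

Step 2 — sample covariance S[i,j] = (1/(n-1)) · Σ_k (x_{k,i} - mean_i) · (x_{k,j} - mean_j), with n-1 = 5.
  S[A,A] = ((-0.8333)·(-0.8333) + (2.1667)·(2.1667) + (2.1667)·(2.1667) + (-2.8333)·(-2.8333) + (2.1667)·(2.1667) + (-2.8333)·(-2.8333)) / 5 = 30.8333/5 = 6.1667
  S[A,B] = ((-0.8333)·(-1.6667) + (2.1667)·(-1.6667) + (2.1667)·(-1.6667) + (-2.8333)·(2.3333) + (2.1667)·(1.3333) + (-2.8333)·(1.3333)) / 5 = -13.3333/5 = -2.6667
  S[B,B] = ((-1.6667)·(-1.6667) + (-1.6667)·(-1.6667) + (-1.6667)·(-1.6667) + (2.3333)·(2.3333) + (1.3333)·(1.3333) + (1.3333)·(1.3333)) / 5 = 17.3333/5 = 3.4667

S is symmetric (S[j,i] = S[i,j]). Assembling:

S = [[6.1667, -2.6667],
 [-2.6667, 3.4667]]


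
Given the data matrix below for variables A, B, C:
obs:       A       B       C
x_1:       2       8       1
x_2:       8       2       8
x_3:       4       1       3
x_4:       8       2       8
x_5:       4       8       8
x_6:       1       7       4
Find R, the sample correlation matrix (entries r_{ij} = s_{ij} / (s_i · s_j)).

Step 1 — column means:
  mean(A) = (2 + 8 + 4 + 8 + 4 + 1) / 6 = 27/6 = 4.5
  mean(B) = (8 + 2 + 1 + 2 + 8 + 7) / 6 = 28/6 = 4.6667
  mean(C) = (1 + 8 + 3 + 8 + 8 + 4) / 6 = 32/6 = 5.3333

Step 2 — sample variances and covariances s[i,j] = (1/(n-1)) · Σ_k (x_{k,i} - mean_i) · (x_{k,j} - mean_j), with n-1 = 5:
  s[A,A] = ((-2.5)·(-2.5) + (3.5)·(3.5) + (-0.5)·(-0.5) + (3.5)·(3.5) + (-0.5)·(-0.5) + (-3.5)·(-3.5)) / 5 = 43.5/5 = 8.7
  s[A,B] = ((-2.5)·(3.3333) + (3.5)·(-2.6667) + (-0.5)·(-3.6667) + (3.5)·(-2.6667) + (-0.5)·(3.3333) + (-3.5)·(2.3333)) / 5 = -35/5 = -7
  s[A,C] = ((-2.5)·(-4.3333) + (3.5)·(2.6667) + (-0.5)·(-2.3333) + (3.5)·(2.6667) + (-0.5)·(2.6667) + (-3.5)·(-1.3333)) / 5 = 34/5 = 6.8
  s[B,B] = ((3.3333)·(3.3333) + (-2.6667)·(-2.6667) + (-3.6667)·(-3.6667) + (-2.6667)·(-2.6667) + (3.3333)·(3.3333) + (2.3333)·(2.3333)) / 5 = 55.3333/5 = 11.0667
  s[B,C] = ((3.3333)·(-4.3333) + (-2.6667)·(2.6667) + (-3.6667)·(-2.3333) + (-2.6667)·(2.6667) + (3.3333)·(2.6667) + (2.3333)·(-1.3333)) / 5 = -14.3333/5 = -2.8667
  s[C,C] = ((-4.3333)·(-4.3333) + (2.6667)·(2.6667) + (-2.3333)·(-2.3333) + (2.6667)·(2.6667) + (2.6667)·(2.6667) + (-1.3333)·(-1.3333)) / 5 = 47.3333/5 = 9.4667
  Sample standard deviations s_i = √(s[i,i]):
  s(A) = √(8.7) = 2.9496
  s(B) = √(11.0667) = 3.3267
  s(C) = √(9.4667) = 3.0768

Step 3 — r_{ij} = s_{ij} / (s_i · s_j):
  r[A,A] = 1 (diagonal).
  r[A,B] = -7 / (2.9496 · 3.3267) = -7 / 9.8122 = -0.7134
  r[A,C] = 6.8 / (2.9496 · 3.0768) = 6.8 / 9.0752 = 0.7493
  r[B,B] = 1 (diagonal).
  r[B,C] = -2.8667 / (3.3267 · 3.0768) = -2.8667 / 10.2355 = -0.2801
  r[C,C] = 1 (diagonal).

R is symmetric with unit diagonal. Assembling:

R = [[1, -0.7134, 0.7493],
 [-0.7134, 1, -0.2801],
 [0.7493, -0.2801, 1]]


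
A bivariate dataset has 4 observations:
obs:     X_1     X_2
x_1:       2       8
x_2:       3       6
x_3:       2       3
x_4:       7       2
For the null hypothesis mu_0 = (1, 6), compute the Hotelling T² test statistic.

Step 1 — sample mean vector:
  mean(X_1) = (2 + 3 + 2 + 7) / 4 = 14/4 = 3.5
  mean(X_2) = (8 + 6 + 3 + 2) / 4 = 19/4 = 4.75
  x̄ = (3.5, 4.75),  deviation x̄ - mu_0 = (3.5, 4.75) - (1, 6) = (2.5, -1.25).

Step 2 — sample covariance matrix, S[i,j] = (1/(n-1)) · Σ_k (x_{k,i} - mean_i) · (x_{k,j} - mean_j), divisor n-1 = 3:
  S[X_1,X_1] = ((-1.5)·(-1.5) + (-0.5)·(-0.5) + (-1.5)·(-1.5) + (3.5)·(3.5)) / 3 = 17/3 = 5.6667
  S[X_1,X_2] = ((-1.5)·(3.25) + (-0.5)·(1.25) + (-1.5)·(-1.75) + (3.5)·(-2.75)) / 3 = -12.5/3 = -4.1667
  S[X_2,X_2] = ((3.25)·(3.25) + (1.25)·(1.25) + (-1.75)·(-1.75) + (-2.75)·(-2.75)) / 3 = 22.75/3 = 7.5833
  S = [[5.6667, -4.1667],
 [-4.1667, 7.5833]].

Step 3 — invert S. det(S) = 5.6667·7.5833 - (-4.1667)² = 25.6111.
  S^{-1} = (1/det) · [[d, -b], [-b, a]] = [[0.2961, 0.1627],
 [0.1627, 0.2213]].

Step 4 — quadratic form (x̄ - mu_0)^T · S^{-1} · (x̄ - mu_0):
  S^{-1} · (x̄ - mu_0) = (0.5369, 0.1302),
  (x̄ - mu_0)^T · [...] = (2.5)·(0.5369) + (-1.25)·(0.1302) = 1.1795.

Step 5 — scale by n: T² = 4 · 1.1795 = 4.718.

T² ≈ 4.718


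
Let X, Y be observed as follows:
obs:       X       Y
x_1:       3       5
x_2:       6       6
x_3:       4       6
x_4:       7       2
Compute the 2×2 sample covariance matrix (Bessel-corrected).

Step 1 — column means:
  mean(X) = (3 + 6 + 4 + 7) / 4 = 20/4 = 5
  mean(Y) = (5 + 6 + 6 + 2) / 4 = 19/4 = 4.75

Step 2 — sample covariance S[i,j] = (1/(n-1)) · Σ_k (x_{k,i} - mean_i) · (x_{k,j} - mean_j), with n-1 = 3.
  S[X,X] = ((-2)·(-2) + (1)·(1) + (-1)·(-1) + (2)·(2)) / 3 = 10/3 = 3.3333
  S[X,Y] = ((-2)·(0.25) + (1)·(1.25) + (-1)·(1.25) + (2)·(-2.75)) / 3 = -6/3 = -2
  S[Y,Y] = ((0.25)·(0.25) + (1.25)·(1.25) + (1.25)·(1.25) + (-2.75)·(-2.75)) / 3 = 10.75/3 = 3.5833

S is symmetric (S[j,i] = S[i,j]). Assembling:

S = [[3.3333, -2],
 [-2, 3.5833]]


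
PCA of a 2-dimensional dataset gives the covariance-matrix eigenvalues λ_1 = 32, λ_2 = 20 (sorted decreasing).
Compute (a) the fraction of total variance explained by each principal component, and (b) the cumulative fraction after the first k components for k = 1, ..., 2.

Step 1 — total variance = trace(Sigma) = Σ λ_i = 32 + 20 = 52.

Step 2 — fraction explained by component i = λ_i / Σ λ:
  PC1: 32/52 = 0.6154
  PC2: 20/52 = 0.3846

Step 3 — cumulative fraction after k components = (λ_1 + ... + λ_k) / Σ λ:
  k = 1: 32/52 = 0.6154
  k = 2: (32 + 20)/52 = 52/52 = 1

Summary (fraction, with percent):

explained: PC1 0.6154 (61.54%), PC2 0.3846 (38.46%);  cumulative: 0.6154, 1


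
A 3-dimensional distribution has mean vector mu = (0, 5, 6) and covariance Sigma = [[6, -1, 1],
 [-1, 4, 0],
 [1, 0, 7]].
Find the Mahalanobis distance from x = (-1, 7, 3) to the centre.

Step 1 — centre the observation: (x - mu) = (-1, 2, -3).

Step 2 — invert Sigma (cofactor / det for 3×3, or solve directly):
  Sigma^{-1} = [[0.1783, 0.0446, -0.0255],
 [0.0446, 0.2611, -0.0064],
 [-0.0255, -0.0064, 0.1465]].

Step 3 — form the quadratic (x - mu)^T · Sigma^{-1} · (x - mu):
  Sigma^{-1} · (x - mu) = (-0.0127, 0.4968, -0.4268).
  (x - mu)^T · [Sigma^{-1} · (x - mu)] = (-1)·(-0.0127) + (2)·(0.4968) + (-3)·(-0.4268) = 2.2866.

Step 4 — take square root: d = √(2.2866) ≈ 1.5122.

d(x, mu) = √(2.2866) ≈ 1.5122


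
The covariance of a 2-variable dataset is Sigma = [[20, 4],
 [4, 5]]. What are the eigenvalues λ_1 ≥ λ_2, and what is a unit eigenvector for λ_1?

Step 1 — characteristic polynomial of 2×2 Sigma:
  det(Sigma - λI) = λ² - trace · λ + det = 0.
  trace = 20 + 5 = 25, det = 20·5 - (4)² = 84.
Step 2 — discriminant:
  Δ = trace² - 4·det = 625 - 336 = 289.
Step 3 — eigenvalues:
  λ = (trace ± √Δ)/2 = (25 ± 17)/2,
  λ_1 = 21,  λ_2 = 4.

Step 4 — unit eigenvector for λ_1: solve (Sigma - λ_1 I)v = 0. First row:
  (20 - 21)·v_x + (4)·v_y = 0, i.e. (-1)·v_x + (4)·v_y = 0,
  so v ∝ (b, λ_1 - a) = (4, 1) = u.
  ||u|| = √((4)² + (1)²) = √(17) ≈ 4.1231,
  v_1 = u/||u|| ≈ (0.9701, 0.2425) (||v_1|| = 1).

λ_1 = 21,  λ_2 = 4;  v_1 ≈ (0.9701, 0.2425)


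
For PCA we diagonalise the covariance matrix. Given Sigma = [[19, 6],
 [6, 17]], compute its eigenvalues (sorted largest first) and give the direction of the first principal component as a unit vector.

Step 1 — characteristic polynomial of 2×2 Sigma:
  det(Sigma - λI) = λ² - trace · λ + det = 0.
  trace = 19 + 17 = 36, det = 19·17 - (6)² = 287.
Step 2 — discriminant:
  Δ = trace² - 4·det = 1296 - 1148 = 148.
Step 3 — eigenvalues:
  λ = (trace ± √Δ)/2 = (36 ± 12.1655)/2,
  λ_1 = 24.0828,  λ_2 = 11.9172.

Step 4 — unit eigenvector for λ_1: solve (Sigma - λ_1 I)v = 0. First row:
  (19 - 24.0828)·v_x + (6)·v_y = 0, i.e. (-5.0828)·v_x + (6)·v_y = 0,
  so v ∝ (b, λ_1 - a) = (6, 5.0828) = u.
  ||u|| = √((6)² + (5.0828)²) = √(61.8345) ≈ 7.8635,
  v_1 = u/||u|| ≈ (0.763, 0.6464) (||v_1|| = 1).

λ_1 = 24.0828,  λ_2 = 11.9172;  v_1 ≈ (0.763, 0.6464)


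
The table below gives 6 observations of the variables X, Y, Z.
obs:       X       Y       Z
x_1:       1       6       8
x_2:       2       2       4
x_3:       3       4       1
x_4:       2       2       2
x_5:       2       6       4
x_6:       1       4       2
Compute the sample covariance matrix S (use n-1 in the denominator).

Step 1 — column means:
  mean(X) = (1 + 2 + 3 + 2 + 2 + 1) / 6 = 11/6 = 1.8333
  mean(Y) = (6 + 2 + 4 + 2 + 6 + 4) / 6 = 24/6 = 4
  mean(Z) = (8 + 4 + 1 + 2 + 4 + 2) / 6 = 21/6 = 3.5

Step 2 — sample covariance S[i,j] = (1/(n-1)) · Σ_k (x_{k,i} - mean_i) · (x_{k,j} - mean_j), with n-1 = 5.
  S[X,X] = ((-0.8333)·(-0.8333) + (0.1667)·(0.1667) + (1.1667)·(1.1667) + (0.1667)·(0.1667) + (0.1667)·(0.1667) + (-0.8333)·(-0.8333)) / 5 = 2.8333/5 = 0.5667
  S[X,Y] = ((-0.8333)·(2) + (0.1667)·(-2) + (1.1667)·(0) + (0.1667)·(-2) + (0.1667)·(2) + (-0.8333)·(0)) / 5 = -2/5 = -0.4
  S[X,Z] = ((-0.8333)·(4.5) + (0.1667)·(0.5) + (1.1667)·(-2.5) + (0.1667)·(-1.5) + (0.1667)·(0.5) + (-0.8333)·(-1.5)) / 5 = -5.5/5 = -1.1
  S[Y,Y] = ((2)·(2) + (-2)·(-2) + (0)·(0) + (-2)·(-2) + (2)·(2) + (0)·(0)) / 5 = 16/5 = 3.2
  S[Y,Z] = ((2)·(4.5) + (-2)·(0.5) + (0)·(-2.5) + (-2)·(-1.5) + (2)·(0.5) + (0)·(-1.5)) / 5 = 12/5 = 2.4
  S[Z,Z] = ((4.5)·(4.5) + (0.5)·(0.5) + (-2.5)·(-2.5) + (-1.5)·(-1.5) + (0.5)·(0.5) + (-1.5)·(-1.5)) / 5 = 31.5/5 = 6.3

S is symmetric (S[j,i] = S[i,j]). Assembling:

S = [[0.5667, -0.4, -1.1],
 [-0.4, 3.2, 2.4],
 [-1.1, 2.4, 6.3]]


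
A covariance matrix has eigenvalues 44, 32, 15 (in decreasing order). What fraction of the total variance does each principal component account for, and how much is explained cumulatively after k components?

Step 1 — total variance = trace(Sigma) = Σ λ_i = 44 + 32 + 15 = 91.

Step 2 — fraction explained by component i = λ_i / Σ λ:
  PC1: 44/91 = 0.4835
  PC2: 32/91 = 0.3516
  PC3: 15/91 = 0.1648

Step 3 — cumulative fraction after k components = (λ_1 + ... + λ_k) / Σ λ:
  k = 1: 44/91 = 0.4835
  k = 2: (44 + 32)/91 = 76/91 = 0.8352
  k = 3: (44 + 32 + 15)/91 = 91/91 = 1

Summary (fraction, with percent):

explained: PC1 0.4835 (48.35%), PC2 0.3516 (35.16%), PC3 0.1648 (16.48%);  cumulative: 0.4835, 0.8352, 1


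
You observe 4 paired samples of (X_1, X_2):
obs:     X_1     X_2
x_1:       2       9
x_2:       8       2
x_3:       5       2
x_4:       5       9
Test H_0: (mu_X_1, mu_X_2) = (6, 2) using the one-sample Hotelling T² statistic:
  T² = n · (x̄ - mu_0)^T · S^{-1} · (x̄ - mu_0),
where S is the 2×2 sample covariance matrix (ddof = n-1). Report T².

Step 1 — sample mean vector:
  mean(X_1) = (2 + 8 + 5 + 5) / 4 = 20/4 = 5
  mean(X_2) = (9 + 2 + 2 + 9) / 4 = 22/4 = 5.5
  x̄ = (5, 5.5),  deviation x̄ - mu_0 = (5, 5.5) - (6, 2) = (-1, 3.5).

Step 2 — sample covariance matrix, S[i,j] = (1/(n-1)) · Σ_k (x_{k,i} - mean_i) · (x_{k,j} - mean_j), divisor n-1 = 3:
  S[X_1,X_1] = ((-3)·(-3) + (3)·(3) + (0)·(0) + (0)·(0)) / 3 = 18/3 = 6
  S[X_1,X_2] = ((-3)·(3.5) + (3)·(-3.5) + (0)·(-3.5) + (0)·(3.5)) / 3 = -21/3 = -7
  S[X_2,X_2] = ((3.5)·(3.5) + (-3.5)·(-3.5) + (-3.5)·(-3.5) + (3.5)·(3.5)) / 3 = 49/3 = 16.3333
  S = [[6, -7],
 [-7, 16.3333]].

Step 3 — invert S. det(S) = 6·16.3333 - (-7)² = 49.
  S^{-1} = (1/det) · [[d, -b], [-b, a]] = [[0.3333, 0.1429],
 [0.1429, 0.1224]].

Step 4 — quadratic form (x̄ - mu_0)^T · S^{-1} · (x̄ - mu_0):
  S^{-1} · (x̄ - mu_0) = (0.1667, 0.2857),
  (x̄ - mu_0)^T · [...] = (-1)·(0.1667) + (3.5)·(0.2857) = 0.8333.

Step 5 — scale by n: T² = 4 · 0.8333 = 3.3333.

T² ≈ 3.3333


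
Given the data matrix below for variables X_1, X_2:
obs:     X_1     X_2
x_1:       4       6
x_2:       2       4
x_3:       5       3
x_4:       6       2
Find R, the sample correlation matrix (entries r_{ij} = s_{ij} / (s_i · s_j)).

Step 1 — column means:
  mean(X_1) = (4 + 2 + 5 + 6) / 4 = 17/4 = 4.25
  mean(X_2) = (6 + 4 + 3 + 2) / 4 = 15/4 = 3.75

Step 2 — sample variances and covariances s[i,j] = (1/(n-1)) · Σ_k (x_{k,i} - mean_i) · (x_{k,j} - mean_j), with n-1 = 3:
  s[X_1,X_1] = ((-0.25)·(-0.25) + (-2.25)·(-2.25) + (0.75)·(0.75) + (1.75)·(1.75)) / 3 = 8.75/3 = 2.9167
  s[X_1,X_2] = ((-0.25)·(2.25) + (-2.25)·(0.25) + (0.75)·(-0.75) + (1.75)·(-1.75)) / 3 = -4.75/3 = -1.5833
  s[X_2,X_2] = ((2.25)·(2.25) + (0.25)·(0.25) + (-0.75)·(-0.75) + (-1.75)·(-1.75)) / 3 = 8.75/3 = 2.9167
  Sample standard deviations s_i = √(s[i,i]):
  s(X_1) = √(2.9167) = 1.7078
  s(X_2) = √(2.9167) = 1.7078

Step 3 — r_{ij} = s_{ij} / (s_i · s_j):
  r[X_1,X_1] = 1 (diagonal).
  r[X_1,X_2] = -1.5833 / (1.7078 · 1.7078) = -1.5833 / 2.9167 = -0.5429
  r[X_2,X_2] = 1 (diagonal).

R is symmetric with unit diagonal. Assembling:

R = [[1, -0.5429],
 [-0.5429, 1]]


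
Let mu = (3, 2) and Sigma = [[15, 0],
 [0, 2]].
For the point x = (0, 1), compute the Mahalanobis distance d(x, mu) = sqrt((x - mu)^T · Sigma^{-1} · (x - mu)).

Step 1 — centre the observation: (x - mu) = (-3, -1).

Step 2 — invert Sigma. det(Sigma) = 15·2 - (0)² = 30.
  Sigma^{-1} = (1/det) · [[d, -b], [-b, a]] = [[0.0667, 0],
 [0, 0.5]].

Step 3 — form the quadratic (x - mu)^T · Sigma^{-1} · (x - mu):
  Sigma^{-1} · (x - mu) = (-0.2, -0.5).
  (x - mu)^T · [Sigma^{-1} · (x - mu)] = (-3)·(-0.2) + (-1)·(-0.5) = 1.1.

Step 4 — take square root: d = √(1.1) ≈ 1.0488.

d(x, mu) = √(1.1) ≈ 1.0488


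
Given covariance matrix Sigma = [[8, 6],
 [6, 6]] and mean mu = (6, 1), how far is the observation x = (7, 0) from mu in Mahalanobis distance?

Step 1 — centre the observation: (x - mu) = (1, -1).

Step 2 — invert Sigma. det(Sigma) = 8·6 - (6)² = 12.
  Sigma^{-1} = (1/det) · [[d, -b], [-b, a]] = [[0.5, -0.5],
 [-0.5, 0.6667]].

Step 3 — form the quadratic (x - mu)^T · Sigma^{-1} · (x - mu):
  Sigma^{-1} · (x - mu) = (1, -1.1667).
  (x - mu)^T · [Sigma^{-1} · (x - mu)] = (1)·(1) + (-1)·(-1.1667) = 2.1667.

Step 4 — take square root: d = √(2.1667) ≈ 1.472.

d(x, mu) = √(2.1667) ≈ 1.472


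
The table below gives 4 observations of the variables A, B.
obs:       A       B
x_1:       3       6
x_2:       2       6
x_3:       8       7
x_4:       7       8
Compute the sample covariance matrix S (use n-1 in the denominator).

Step 1 — column means:
  mean(A) = (3 + 2 + 8 + 7) / 4 = 20/4 = 5
  mean(B) = (6 + 6 + 7 + 8) / 4 = 27/4 = 6.75

Step 2 — sample covariance S[i,j] = (1/(n-1)) · Σ_k (x_{k,i} - mean_i) · (x_{k,j} - mean_j), with n-1 = 3.
  S[A,A] = ((-2)·(-2) + (-3)·(-3) + (3)·(3) + (2)·(2)) / 3 = 26/3 = 8.6667
  S[A,B] = ((-2)·(-0.75) + (-3)·(-0.75) + (3)·(0.25) + (2)·(1.25)) / 3 = 7/3 = 2.3333
  S[B,B] = ((-0.75)·(-0.75) + (-0.75)·(-0.75) + (0.25)·(0.25) + (1.25)·(1.25)) / 3 = 2.75/3 = 0.9167

S is symmetric (S[j,i] = S[i,j]). Assembling:

S = [[8.6667, 2.3333],
 [2.3333, 0.9167]]


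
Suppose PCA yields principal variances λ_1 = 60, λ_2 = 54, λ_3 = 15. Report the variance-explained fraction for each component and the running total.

Step 1 — total variance = trace(Sigma) = Σ λ_i = 60 + 54 + 15 = 129.

Step 2 — fraction explained by component i = λ_i / Σ λ:
  PC1: 60/129 = 0.4651
  PC2: 54/129 = 0.4186
  PC3: 15/129 = 0.1163

Step 3 — cumulative fraction after k components = (λ_1 + ... + λ_k) / Σ λ:
  k = 1: 60/129 = 0.4651
  k = 2: (60 + 54)/129 = 114/129 = 0.8837
  k = 3: (60 + 54 + 15)/129 = 129/129 = 1

Summary (fraction, with percent):

explained: PC1 0.4651 (46.51%), PC2 0.4186 (41.86%), PC3 0.1163 (11.63%);  cumulative: 0.4651, 0.8837, 1


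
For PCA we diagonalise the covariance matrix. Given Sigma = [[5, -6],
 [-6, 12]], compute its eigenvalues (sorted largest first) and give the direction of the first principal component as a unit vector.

Step 1 — characteristic polynomial of 2×2 Sigma:
  det(Sigma - λI) = λ² - trace · λ + det = 0.
  trace = 5 + 12 = 17, det = 5·12 - (-6)² = 24.
Step 2 — discriminant:
  Δ = trace² - 4·det = 289 - 96 = 193.
Step 3 — eigenvalues:
  λ = (trace ± √Δ)/2 = (17 ± 13.8924)/2,
  λ_1 = 15.4462,  λ_2 = 1.5538.

Step 4 — unit eigenvector for λ_1: solve (Sigma - λ_1 I)v = 0. First row:
  (5 - 15.4462)·v_x + (-6)·v_y = 0, i.e. (-10.4462)·v_x + (-6)·v_y = 0,
  so v ∝ (b, λ_1 - a) = (-6, 10.4462); multiply by -1 so the first entry is positive: u = (6, -10.4462).
  ||u|| = √((6)² + (-10.4462)²) = √(145.1236) ≈ 12.0467,
  v_1 = u/||u|| ≈ (0.4981, -0.8671) (||v_1|| = 1).

λ_1 = 15.4462,  λ_2 = 1.5538;  v_1 ≈ (0.4981, -0.8671)


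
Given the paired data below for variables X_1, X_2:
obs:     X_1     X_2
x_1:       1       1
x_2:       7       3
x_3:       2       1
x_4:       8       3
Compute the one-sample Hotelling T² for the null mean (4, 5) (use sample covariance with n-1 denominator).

Step 1 — sample mean vector:
  mean(X_1) = (1 + 7 + 2 + 8) / 4 = 18/4 = 4.5
  mean(X_2) = (1 + 3 + 1 + 3) / 4 = 8/4 = 2
  x̄ = (4.5, 2),  deviation x̄ - mu_0 = (4.5, 2) - (4, 5) = (0.5, -3).

Step 2 — sample covariance matrix, S[i,j] = (1/(n-1)) · Σ_k (x_{k,i} - mean_i) · (x_{k,j} - mean_j), divisor n-1 = 3:
  S[X_1,X_1] = ((-3.5)·(-3.5) + (2.5)·(2.5) + (-2.5)·(-2.5) + (3.5)·(3.5)) / 3 = 37/3 = 12.3333
  S[X_1,X_2] = ((-3.5)·(-1) + (2.5)·(1) + (-2.5)·(-1) + (3.5)·(1)) / 3 = 12/3 = 4
  S[X_2,X_2] = ((-1)·(-1) + (1)·(1) + (-1)·(-1) + (1)·(1)) / 3 = 4/3 = 1.3333
  S = [[12.3333, 4],
 [4, 1.3333]].

Step 3 — invert S. det(S) = 12.3333·1.3333 - (4)² = 0.4444.
  S^{-1} = (1/det) · [[d, -b], [-b, a]] = [[3, -9],
 [-9, 27.75]].

Step 4 — quadratic form (x̄ - mu_0)^T · S^{-1} · (x̄ - mu_0):
  S^{-1} · (x̄ - mu_0) = (28.5, -87.75),
  (x̄ - mu_0)^T · [...] = (0.5)·(28.5) + (-3)·(-87.75) = 277.5.

Step 5 — scale by n: T² = 4 · 277.5 = 1110.

T² ≈ 1110


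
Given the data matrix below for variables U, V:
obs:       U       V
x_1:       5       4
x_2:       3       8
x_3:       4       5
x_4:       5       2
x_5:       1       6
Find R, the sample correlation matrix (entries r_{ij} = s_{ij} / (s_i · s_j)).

Step 1 — column means:
  mean(U) = (5 + 3 + 4 + 5 + 1) / 5 = 18/5 = 3.6
  mean(V) = (4 + 8 + 5 + 2 + 6) / 5 = 25/5 = 5

Step 2 — sample variances and covariances s[i,j] = (1/(n-1)) · Σ_k (x_{k,i} - mean_i) · (x_{k,j} - mean_j), with n-1 = 4:
  s[U,U] = ((1.4)·(1.4) + (-0.6)·(-0.6) + (0.4)·(0.4) + (1.4)·(1.4) + (-2.6)·(-2.6)) / 4 = 11.2/4 = 2.8
  s[U,V] = ((1.4)·(-1) + (-0.6)·(3) + (0.4)·(0) + (1.4)·(-3) + (-2.6)·(1)) / 4 = -10/4 = -2.5
  s[V,V] = ((-1)·(-1) + (3)·(3) + (0)·(0) + (-3)·(-3) + (1)·(1)) / 4 = 20/4 = 5
  Sample standard deviations s_i = √(s[i,i]):
  s(U) = √(2.8) = 1.6733
  s(V) = √(5) = 2.2361

Step 3 — r_{ij} = s_{ij} / (s_i · s_j):
  r[U,U] = 1 (diagonal).
  r[U,V] = -2.5 / (1.6733 · 2.2361) = -2.5 / 3.7417 = -0.6682
  r[V,V] = 1 (diagonal).

R is symmetric with unit diagonal. Assembling:

R = [[1, -0.6682],
 [-0.6682, 1]]


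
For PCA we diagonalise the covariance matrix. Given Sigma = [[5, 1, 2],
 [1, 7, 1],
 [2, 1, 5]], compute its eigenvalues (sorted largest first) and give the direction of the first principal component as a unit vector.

Step 1 — characteristic polynomial p(λ) = det(λI - Sigma) = λ³ - tr·λ² + c_1·λ - det, where tr = trace, c_1 = sum of the principal 2×2 minors, det = det(Sigma):
  tr = 5 + 7 + 5 = 17,
  c_1 = (5·7 - (1)²) + (5·5 - (2)²) + (7·5 - (1)²) = 34 + 21 + 34 = 89,
  det = 5·(7·5 - (1)²) - (1)·((1)·5 - (1)·(2)) + (2)·((1)·(1) - 7·(2)) = 5·(34) - (1)·(3) + (2)·(-13) = 141.
  So p(λ) = λ³ - 17λ² + 89λ - 141.
Step 2 — look for an integer root (rational root theorem: any rational root is an integer divisor of 141). Testing λ = 3:
  p(3) = 27 - 153 + 267 - 141 = 0  ✓
  Dividing out (λ - 3): p(λ) = (λ - 3)(λ² - 14λ + 47).
Step 3 — remaining eigenvalues from the quadratic λ² - 14λ + 47 = 0:
  Δ = 14² - 4·47 = 196 - 188 = 8,  λ = (14 ± √8)/2 = (14 ± 2.8284)/2 ≈ 8.4142 or 5.5858.
  Sorted: λ_1 = 8.4142,  λ_2 = 5.5858,  λ_3 = 3  (check: sum = 17 = tr ✓).

Step 4 — unit eigenvector for λ_1 ≈ 8.4142: v spans the null space of (Sigma - λ_1 I), whose rows are
  r_1 = (-3.4142, 1, 2),  r_2 = (1, -1.4142, 1),  r_3 = (2, 1, -3.4142).
  v is orthogonal to every row, so take v ∝ r_1 × r_2 = ((1)·(1) - (2)·(-1.4142), (2)·(1) - (-3.4142)·(1), (-3.4142)·(-1.4142) - (1)·(1)) ≈ (3.8284, 5.4142, 3.8284).
  Let u = (3.8284, 5.4142, 3.8284).
  ||u|| = √((3.8284)² + (5.4142)² + (3.8284)²) = √(58.6274) ≈ 7.6569,  v_1 = u/||u|| ≈ (0.5, 0.7071, 0.5) (||v_1|| = 1).

λ_1 = 8.4142,  λ_2 = 5.5858,  λ_3 = 3;  v_1 ≈ (0.5, 0.7071, 0.5)


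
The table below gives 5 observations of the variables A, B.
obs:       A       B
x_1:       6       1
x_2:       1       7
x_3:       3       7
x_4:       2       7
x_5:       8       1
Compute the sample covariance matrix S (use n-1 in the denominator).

Step 1 — column means:
  mean(A) = (6 + 1 + 3 + 2 + 8) / 5 = 20/5 = 4
  mean(B) = (1 + 7 + 7 + 7 + 1) / 5 = 23/5 = 4.6

Step 2 — sample covariance S[i,j] = (1/(n-1)) · Σ_k (x_{k,i} - mean_i) · (x_{k,j} - mean_j), with n-1 = 4.
  S[A,A] = ((2)·(2) + (-3)·(-3) + (-1)·(-1) + (-2)·(-2) + (4)·(4)) / 4 = 34/4 = 8.5
  S[A,B] = ((2)·(-3.6) + (-3)·(2.4) + (-1)·(2.4) + (-2)·(2.4) + (4)·(-3.6)) / 4 = -36/4 = -9
  S[B,B] = ((-3.6)·(-3.6) + (2.4)·(2.4) + (2.4)·(2.4) + (2.4)·(2.4) + (-3.6)·(-3.6)) / 4 = 43.2/4 = 10.8

S is symmetric (S[j,i] = S[i,j]). Assembling:

S = [[8.5, -9],
 [-9, 10.8]]


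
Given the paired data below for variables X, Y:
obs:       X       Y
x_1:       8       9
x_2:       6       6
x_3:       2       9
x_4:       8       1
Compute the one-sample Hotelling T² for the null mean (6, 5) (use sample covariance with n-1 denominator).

Step 1 — sample mean vector:
  mean(X) = (8 + 6 + 2 + 8) / 4 = 24/4 = 6
  mean(Y) = (9 + 6 + 9 + 1) / 4 = 25/4 = 6.25
  x̄ = (6, 6.25),  deviation x̄ - mu_0 = (6, 6.25) - (6, 5) = (0, 1.25).

Step 2 — sample covariance matrix, S[i,j] = (1/(n-1)) · Σ_k (x_{k,i} - mean_i) · (x_{k,j} - mean_j), divisor n-1 = 3:
  S[X,X] = ((2)·(2) + (0)·(0) + (-4)·(-4) + (2)·(2)) / 3 = 24/3 = 8
  S[X,Y] = ((2)·(2.75) + (0)·(-0.25) + (-4)·(2.75) + (2)·(-5.25)) / 3 = -16/3 = -5.3333
  S[Y,Y] = ((2.75)·(2.75) + (-0.25)·(-0.25) + (2.75)·(2.75) + (-5.25)·(-5.25)) / 3 = 42.75/3 = 14.25
  S = [[8, -5.3333],
 [-5.3333, 14.25]].

Step 3 — invert S. det(S) = 8·14.25 - (-5.3333)² = 85.5556.
  S^{-1} = (1/det) · [[d, -b], [-b, a]] = [[0.1666, 0.0623],
 [0.0623, 0.0935]].

Step 4 — quadratic form (x̄ - mu_0)^T · S^{-1} · (x̄ - mu_0):
  S^{-1} · (x̄ - mu_0) = (0.0779, 0.1169),
  (x̄ - mu_0)^T · [...] = (0)·(0.0779) + (1.25)·(0.1169) = 0.1461.

Step 5 — scale by n: T² = 4 · 0.1461 = 0.5844.

T² ≈ 0.5844


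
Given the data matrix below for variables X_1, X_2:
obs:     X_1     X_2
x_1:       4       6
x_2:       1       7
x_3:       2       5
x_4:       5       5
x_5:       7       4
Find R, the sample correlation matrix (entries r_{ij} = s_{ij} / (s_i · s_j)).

Step 1 — column means:
  mean(X_1) = (4 + 1 + 2 + 5 + 7) / 5 = 19/5 = 3.8
  mean(X_2) = (6 + 7 + 5 + 5 + 4) / 5 = 27/5 = 5.4

Step 2 — sample variances and covariances s[i,j] = (1/(n-1)) · Σ_k (x_{k,i} - mean_i) · (x_{k,j} - mean_j), with n-1 = 4:
  s[X_1,X_1] = ((0.2)·(0.2) + (-2.8)·(-2.8) + (-1.8)·(-1.8) + (1.2)·(1.2) + (3.2)·(3.2)) / 4 = 22.8/4 = 5.7
  s[X_1,X_2] = ((0.2)·(0.6) + (-2.8)·(1.6) + (-1.8)·(-0.4) + (1.2)·(-0.4) + (3.2)·(-1.4)) / 4 = -8.6/4 = -2.15
  s[X_2,X_2] = ((0.6)·(0.6) + (1.6)·(1.6) + (-0.4)·(-0.4) + (-0.4)·(-0.4) + (-1.4)·(-1.4)) / 4 = 5.2/4 = 1.3
  Sample standard deviations s_i = √(s[i,i]):
  s(X_1) = √(5.7) = 2.3875
  s(X_2) = √(1.3) = 1.1402

Step 3 — r_{ij} = s_{ij} / (s_i · s_j):
  r[X_1,X_1] = 1 (diagonal).
  r[X_1,X_2] = -2.15 / (2.3875 · 1.1402) = -2.15 / 2.7221 = -0.7898
  r[X_2,X_2] = 1 (diagonal).

R is symmetric with unit diagonal. Assembling:

R = [[1, -0.7898],
 [-0.7898, 1]]


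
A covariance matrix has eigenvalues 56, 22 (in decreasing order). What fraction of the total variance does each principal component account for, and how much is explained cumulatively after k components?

Step 1 — total variance = trace(Sigma) = Σ λ_i = 56 + 22 = 78.

Step 2 — fraction explained by component i = λ_i / Σ λ:
  PC1: 56/78 = 0.7179
  PC2: 22/78 = 0.2821

Step 3 — cumulative fraction after k components = (λ_1 + ... + λ_k) / Σ λ:
  k = 1: 56/78 = 0.7179
  k = 2: (56 + 22)/78 = 78/78 = 1

Summary (fraction, with percent):

explained: PC1 0.7179 (71.79%), PC2 0.2821 (28.21%);  cumulative: 0.7179, 1


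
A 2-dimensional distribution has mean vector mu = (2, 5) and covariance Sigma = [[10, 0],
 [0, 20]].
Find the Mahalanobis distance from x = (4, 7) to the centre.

Step 1 — centre the observation: (x - mu) = (2, 2).

Step 2 — invert Sigma. det(Sigma) = 10·20 - (0)² = 200.
  Sigma^{-1} = (1/det) · [[d, -b], [-b, a]] = [[0.1, 0],
 [0, 0.05]].

Step 3 — form the quadratic (x - mu)^T · Sigma^{-1} · (x - mu):
  Sigma^{-1} · (x - mu) = (0.2, 0.1).
  (x - mu)^T · [Sigma^{-1} · (x - mu)] = (2)·(0.2) + (2)·(0.1) = 0.6.

Step 4 — take square root: d = √(0.6) ≈ 0.7746.

d(x, mu) = √(0.6) ≈ 0.7746


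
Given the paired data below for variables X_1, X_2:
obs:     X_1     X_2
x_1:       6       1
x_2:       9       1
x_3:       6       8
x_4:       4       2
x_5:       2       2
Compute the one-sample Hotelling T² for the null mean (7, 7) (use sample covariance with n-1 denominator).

Step 1 — sample mean vector:
  mean(X_1) = (6 + 9 + 6 + 4 + 2) / 5 = 27/5 = 5.4
  mean(X_2) = (1 + 1 + 8 + 2 + 2) / 5 = 14/5 = 2.8
  x̄ = (5.4, 2.8),  deviation x̄ - mu_0 = (5.4, 2.8) - (7, 7) = (-1.6, -4.2).

Step 2 — sample covariance matrix, S[i,j] = (1/(n-1)) · Σ_k (x_{k,i} - mean_i) · (x_{k,j} - mean_j), divisor n-1 = 4:
  S[X_1,X_1] = ((0.6)·(0.6) + (3.6)·(3.6) + (0.6)·(0.6) + (-1.4)·(-1.4) + (-3.4)·(-3.4)) / 4 = 27.2/4 = 6.8
  S[X_1,X_2] = ((0.6)·(-1.8) + (3.6)·(-1.8) + (0.6)·(5.2) + (-1.4)·(-0.8) + (-3.4)·(-0.8)) / 4 = -0.6/4 = -0.15
  S[X_2,X_2] = ((-1.8)·(-1.8) + (-1.8)·(-1.8) + (5.2)·(5.2) + (-0.8)·(-0.8) + (-0.8)·(-0.8)) / 4 = 34.8/4 = 8.7
  S = [[6.8, -0.15],
 [-0.15, 8.7]].

Step 3 — invert S. det(S) = 6.8·8.7 - (-0.15)² = 59.1375.
  S^{-1} = (1/det) · [[d, -b], [-b, a]] = [[0.1471, 0.0025],
 [0.0025, 0.115]].

Step 4 — quadratic form (x̄ - mu_0)^T · S^{-1} · (x̄ - mu_0):
  S^{-1} · (x̄ - mu_0) = (-0.246, -0.487),
  (x̄ - mu_0)^T · [...] = (-1.6)·(-0.246) + (-4.2)·(-0.487) = 2.4391.

Step 5 — scale by n: T² = 5 · 2.4391 = 12.1953.

T² ≈ 12.1953


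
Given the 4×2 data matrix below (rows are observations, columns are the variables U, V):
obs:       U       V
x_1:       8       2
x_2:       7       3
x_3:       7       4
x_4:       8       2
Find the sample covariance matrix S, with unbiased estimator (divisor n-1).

Step 1 — column means:
  mean(U) = (8 + 7 + 7 + 8) / 4 = 30/4 = 7.5
  mean(V) = (2 + 3 + 4 + 2) / 4 = 11/4 = 2.75

Step 2 — sample covariance S[i,j] = (1/(n-1)) · Σ_k (x_{k,i} - mean_i) · (x_{k,j} - mean_j), with n-1 = 3.
  S[U,U] = ((0.5)·(0.5) + (-0.5)·(-0.5) + (-0.5)·(-0.5) + (0.5)·(0.5)) / 3 = 1/3 = 0.3333
  S[U,V] = ((0.5)·(-0.75) + (-0.5)·(0.25) + (-0.5)·(1.25) + (0.5)·(-0.75)) / 3 = -1.5/3 = -0.5
  S[V,V] = ((-0.75)·(-0.75) + (0.25)·(0.25) + (1.25)·(1.25) + (-0.75)·(-0.75)) / 3 = 2.75/3 = 0.9167

S is symmetric (S[j,i] = S[i,j]). Assembling:

S = [[0.3333, -0.5],
 [-0.5, 0.9167]]


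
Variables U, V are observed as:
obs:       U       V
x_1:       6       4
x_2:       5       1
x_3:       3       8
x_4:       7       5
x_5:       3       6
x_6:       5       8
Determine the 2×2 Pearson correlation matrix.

Step 1 — column means:
  mean(U) = (6 + 5 + 3 + 7 + 3 + 5) / 6 = 29/6 = 4.8333
  mean(V) = (4 + 1 + 8 + 5 + 6 + 8) / 6 = 32/6 = 5.3333

Step 2 — sample variances and covariances s[i,j] = (1/(n-1)) · Σ_k (x_{k,i} - mean_i) · (x_{k,j} - mean_j), with n-1 = 5:
  s[U,U] = ((1.1667)·(1.1667) + (0.1667)·(0.1667) + (-1.8333)·(-1.8333) + (2.1667)·(2.1667) + (-1.8333)·(-1.8333) + (0.1667)·(0.1667)) / 5 = 12.8333/5 = 2.5667
  s[U,V] = ((1.1667)·(-1.3333) + (0.1667)·(-4.3333) + (-1.8333)·(2.6667) + (2.1667)·(-0.3333) + (-1.8333)·(0.6667) + (0.1667)·(2.6667)) / 5 = -8.6667/5 = -1.7333
  s[V,V] = ((-1.3333)·(-1.3333) + (-4.3333)·(-4.3333) + (2.6667)·(2.6667) + (-0.3333)·(-0.3333) + (0.6667)·(0.6667) + (2.6667)·(2.6667)) / 5 = 35.3333/5 = 7.0667
  Sample standard deviations s_i = √(s[i,i]):
  s(U) = √(2.5667) = 1.6021
  s(V) = √(7.0667) = 2.6583

Step 3 — r_{ij} = s_{ij} / (s_i · s_j):
  r[U,U] = 1 (diagonal).
  r[U,V] = -1.7333 / (1.6021 · 2.6583) = -1.7333 / 4.2588 = -0.407
  r[V,V] = 1 (diagonal).

R is symmetric with unit diagonal. Assembling:

R = [[1, -0.407],
 [-0.407, 1]]


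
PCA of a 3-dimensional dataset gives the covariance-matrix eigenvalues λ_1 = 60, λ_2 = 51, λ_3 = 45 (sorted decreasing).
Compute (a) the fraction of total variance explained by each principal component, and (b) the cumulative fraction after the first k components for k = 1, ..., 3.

Step 1 — total variance = trace(Sigma) = Σ λ_i = 60 + 51 + 45 = 156.

Step 2 — fraction explained by component i = λ_i / Σ λ:
  PC1: 60/156 = 0.3846
  PC2: 51/156 = 0.3269
  PC3: 45/156 = 0.2885

Step 3 — cumulative fraction after k components = (λ_1 + ... + λ_k) / Σ λ:
  k = 1: 60/156 = 0.3846
  k = 2: (60 + 51)/156 = 111/156 = 0.7115
  k = 3: (60 + 51 + 45)/156 = 156/156 = 1

Summary (fraction, with percent):

explained: PC1 0.3846 (38.46%), PC2 0.3269 (32.69%), PC3 0.2885 (28.85%);  cumulative: 0.3846, 0.7115, 1


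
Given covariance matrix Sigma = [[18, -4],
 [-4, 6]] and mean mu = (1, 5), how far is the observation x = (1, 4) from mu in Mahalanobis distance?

Step 1 — centre the observation: (x - mu) = (0, -1).

Step 2 — invert Sigma. det(Sigma) = 18·6 - (-4)² = 92.
  Sigma^{-1} = (1/det) · [[d, -b], [-b, a]] = [[0.0652, 0.0435],
 [0.0435, 0.1957]].

Step 3 — form the quadratic (x - mu)^T · Sigma^{-1} · (x - mu):
  Sigma^{-1} · (x - mu) = (-0.0435, -0.1957).
  (x - mu)^T · [Sigma^{-1} · (x - mu)] = (0)·(-0.0435) + (-1)·(-0.1957) = 0.1957.

Step 4 — take square root: d = √(0.1957) ≈ 0.4423.

d(x, mu) = √(0.1957) ≈ 0.4423


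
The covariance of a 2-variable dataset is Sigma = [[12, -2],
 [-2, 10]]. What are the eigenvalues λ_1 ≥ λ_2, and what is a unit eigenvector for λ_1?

Step 1 — characteristic polynomial of 2×2 Sigma:
  det(Sigma - λI) = λ² - trace · λ + det = 0.
  trace = 12 + 10 = 22, det = 12·10 - (-2)² = 116.
Step 2 — discriminant:
  Δ = trace² - 4·det = 484 - 464 = 20.
Step 3 — eigenvalues:
  λ = (trace ± √Δ)/2 = (22 ± 4.4721)/2,
  λ_1 = 13.2361,  λ_2 = 8.7639.

Step 4 — unit eigenvector for λ_1: solve (Sigma - λ_1 I)v = 0. First row:
  (12 - 13.2361)·v_x + (-2)·v_y = 0, i.e. (-1.2361)·v_x + (-2)·v_y = 0,
  so v ∝ (b, λ_1 - a) = (-2, 1.2361); multiply by -1 so the first entry is positive: u = (2, -1.2361).
  ||u|| = √((2)² + (-1.2361)²) = √(5.5279) ≈ 2.3511,
  v_1 = u/||u|| ≈ (0.8507, -0.5257) (||v_1|| = 1).

λ_1 = 13.2361,  λ_2 = 8.7639;  v_1 ≈ (0.8507, -0.5257)


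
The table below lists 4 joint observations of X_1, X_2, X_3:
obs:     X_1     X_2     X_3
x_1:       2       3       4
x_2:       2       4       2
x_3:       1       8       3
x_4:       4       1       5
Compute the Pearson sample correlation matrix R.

Step 1 — column means:
  mean(X_1) = (2 + 2 + 1 + 4) / 4 = 9/4 = 2.25
  mean(X_2) = (3 + 4 + 8 + 1) / 4 = 16/4 = 4
  mean(X_3) = (4 + 2 + 3 + 5) / 4 = 14/4 = 3.5

Step 2 — sample variances and covariances s[i,j] = (1/(n-1)) · Σ_k (x_{k,i} - mean_i) · (x_{k,j} - mean_j), with n-1 = 3:
  s[X_1,X_1] = ((-0.25)·(-0.25) + (-0.25)·(-0.25) + (-1.25)·(-1.25) + (1.75)·(1.75)) / 3 = 4.75/3 = 1.5833
  s[X_1,X_2] = ((-0.25)·(-1) + (-0.25)·(0) + (-1.25)·(4) + (1.75)·(-3)) / 3 = -10/3 = -3.3333
  s[X_1,X_3] = ((-0.25)·(0.5) + (-0.25)·(-1.5) + (-1.25)·(-0.5) + (1.75)·(1.5)) / 3 = 3.5/3 = 1.1667
  s[X_2,X_2] = ((-1)·(-1) + (0)·(0) + (4)·(4) + (-3)·(-3)) / 3 = 26/3 = 8.6667
  s[X_2,X_3] = ((-1)·(0.5) + (0)·(-1.5) + (4)·(-0.5) + (-3)·(1.5)) / 3 = -7/3 = -2.3333
  s[X_3,X_3] = ((0.5)·(0.5) + (-1.5)·(-1.5) + (-0.5)·(-0.5) + (1.5)·(1.5)) / 3 = 5/3 = 1.6667
  Sample standard deviations s_i = √(s[i,i]):
  s(X_1) = √(1.5833) = 1.2583
  s(X_2) = √(8.6667) = 2.9439
  s(X_3) = √(1.6667) = 1.291

Step 3 — r_{ij} = s_{ij} / (s_i · s_j):
  r[X_1,X_1] = 1 (diagonal).
  r[X_1,X_2] = -3.3333 / (1.2583 · 2.9439) = -3.3333 / 3.7044 = -0.8998
  r[X_1,X_3] = 1.1667 / (1.2583 · 1.291) = 1.1667 / 1.6245 = 0.7182
  r[X_2,X_2] = 1 (diagonal).
  r[X_2,X_3] = -2.3333 / (2.9439 · 1.291) = -2.3333 / 3.8006 = -0.6139
  r[X_3,X_3] = 1 (diagonal).

R is symmetric with unit diagonal. Assembling:

R = [[1, -0.8998, 0.7182],
 [-0.8998, 1, -0.6139],
 [0.7182, -0.6139, 1]]


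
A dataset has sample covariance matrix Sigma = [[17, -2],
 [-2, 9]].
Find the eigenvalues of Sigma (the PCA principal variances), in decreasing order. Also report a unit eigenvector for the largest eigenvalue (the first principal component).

Step 1 — characteristic polynomial of 2×2 Sigma:
  det(Sigma - λI) = λ² - trace · λ + det = 0.
  trace = 17 + 9 = 26, det = 17·9 - (-2)² = 149.
Step 2 — discriminant:
  Δ = trace² - 4·det = 676 - 596 = 80.
Step 3 — eigenvalues:
  λ = (trace ± √Δ)/2 = (26 ± 8.9443)/2,
  λ_1 = 17.4721,  λ_2 = 8.5279.

Step 4 — unit eigenvector for λ_1: solve (Sigma - λ_1 I)v = 0. First row:
  (17 - 17.4721)·v_x + (-2)·v_y = 0, i.e. (-0.4721)·v_x + (-2)·v_y = 0,
  so v ∝ (b, λ_1 - a) = (-2, 0.4721); multiply by -1 so the first entry is positive: u = (2, -0.4721).
  ||u|| = √((2)² + (-0.4721)²) = √(4.2229) ≈ 2.055,
  v_1 = u/||u|| ≈ (0.9732, -0.2298) (||v_1|| = 1).

λ_1 = 17.4721,  λ_2 = 8.5279;  v_1 ≈ (0.9732, -0.2298)


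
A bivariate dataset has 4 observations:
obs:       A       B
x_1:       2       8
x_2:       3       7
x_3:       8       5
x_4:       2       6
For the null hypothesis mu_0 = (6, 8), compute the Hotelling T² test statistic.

Step 1 — sample mean vector:
  mean(A) = (2 + 3 + 8 + 2) / 4 = 15/4 = 3.75
  mean(B) = (8 + 7 + 5 + 6) / 4 = 26/4 = 6.5
  x̄ = (3.75, 6.5),  deviation x̄ - mu_0 = (3.75, 6.5) - (6, 8) = (-2.25, -1.5).

Step 2 — sample covariance matrix, S[i,j] = (1/(n-1)) · Σ_k (x_{k,i} - mean_i) · (x_{k,j} - mean_j), divisor n-1 = 3:
  S[A,A] = ((-1.75)·(-1.75) + (-0.75)·(-0.75) + (4.25)·(4.25) + (-1.75)·(-1.75)) / 3 = 24.75/3 = 8.25
  S[A,B] = ((-1.75)·(1.5) + (-0.75)·(0.5) + (4.25)·(-1.5) + (-1.75)·(-0.5)) / 3 = -8.5/3 = -2.8333
  S[B,B] = ((1.5)·(1.5) + (0.5)·(0.5) + (-1.5)·(-1.5) + (-0.5)·(-0.5)) / 3 = 5/3 = 1.6667
  S = [[8.25, -2.8333],
 [-2.8333, 1.6667]].

Step 3 — invert S. det(S) = 8.25·1.6667 - (-2.8333)² = 5.7222.
  S^{-1} = (1/det) · [[d, -b], [-b, a]] = [[0.2913, 0.4951],
 [0.4951, 1.4417]].

Step 4 — quadratic form (x̄ - mu_0)^T · S^{-1} · (x̄ - mu_0):
  S^{-1} · (x̄ - mu_0) = (-1.3981, -3.2767),
  (x̄ - mu_0)^T · [...] = (-2.25)·(-1.3981) + (-1.5)·(-3.2767) = 8.0607.

Step 5 — scale by n: T² = 4 · 8.0607 = 32.2427.

T² ≈ 32.2427
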